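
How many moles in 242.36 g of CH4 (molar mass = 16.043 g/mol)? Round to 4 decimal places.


n = mass / M
n = 242.36 / 16.043
n = 15.10690021 mol, rounded to 4 dp:

15.1069 mol


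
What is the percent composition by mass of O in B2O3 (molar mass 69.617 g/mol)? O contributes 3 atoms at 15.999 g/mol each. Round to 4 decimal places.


pct = 100 * (n_elem * M_elem) / M_total
mass_contribution = 3 * 15.999 = 47.997 g/mol
pct = 100 * 47.997 / 69.617
pct = 68.94436704 %, rounded to 4 dp:

68.9444 %


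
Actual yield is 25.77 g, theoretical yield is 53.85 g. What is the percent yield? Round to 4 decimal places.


% yield = 100 * actual / theoretical
% yield = 100 * 25.77 / 53.85
% yield = 47.8551532 %, rounded to 4 dp:

47.8552 %


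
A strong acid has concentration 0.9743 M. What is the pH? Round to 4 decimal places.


A strong acid dissociates completely, so [H+] equals the given concentration.
pH = -log10([H+]) = -log10(0.9743)
pH = 0.0113073, rounded to 4 dp:

0.0113


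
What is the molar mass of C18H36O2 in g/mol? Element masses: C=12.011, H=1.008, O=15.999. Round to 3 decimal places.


M = sum(count * atomic_mass) over atoms.
M = 18*12.011 + 36*1.008 + 2*15.999
M = 216.198 + 36.288 + 31.998
M = 284.484 g/mol, rounded to 3 dp:

284.484 g/mol


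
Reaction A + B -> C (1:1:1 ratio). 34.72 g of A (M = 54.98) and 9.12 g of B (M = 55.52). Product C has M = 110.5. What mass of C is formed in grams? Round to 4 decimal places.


Find moles of each reactant; the smaller value is the limiting reagent in a 1:1:1 reaction, so moles_C equals moles of the limiter.
n_A = mass_A / M_A = 34.72 / 54.98 = 0.631502 mol
n_B = mass_B / M_B = 9.12 / 55.52 = 0.164265 mol
Limiting reagent: B (smaller), n_limiting = 0.164265 mol
mass_C = n_limiting * M_C = 0.164265 * 110.5
mass_C = 18.1512825 g, rounded to 4 dp:

18.1513 g


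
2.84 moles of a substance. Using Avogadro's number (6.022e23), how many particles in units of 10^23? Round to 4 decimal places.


N = n * NA, then divide by 1e23 for the requested units.
N / 1e23 = n * 6.022
N / 1e23 = 2.84 * 6.022
N / 1e23 = 17.10248, rounded to 4 dp:

17.1025


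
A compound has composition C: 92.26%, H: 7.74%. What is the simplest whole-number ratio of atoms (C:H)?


Assume 100 g of compound, divide each mass% by atomic mass to get moles, then normalize by the smallest to get a raw atom ratio.
Moles per 100 g: C: 92.26/12.011 = 7.6813, H: 7.74/1.008 = 7.6786
Raw ratio (divide by min = 7.6786): C: 1.0, H: 1.0
Multiply by 1 to clear fractions: C: 1.0 ~= 1, H: 1.0 ~= 1
Reduce by GCD to get the simplest whole-number ratio:

1:1


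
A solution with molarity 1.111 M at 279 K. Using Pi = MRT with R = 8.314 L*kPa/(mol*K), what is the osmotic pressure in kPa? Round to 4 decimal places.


Osmotic pressure (van't Hoff): Pi = M*R*T.
RT = 8.314 * 279 = 2319.606
Pi = 1.111 * 2319.606
Pi = 2577.082266 kPa, rounded to 4 dp:

2577.0823 kPa


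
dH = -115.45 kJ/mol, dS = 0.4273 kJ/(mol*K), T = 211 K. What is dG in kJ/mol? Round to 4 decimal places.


Gibbs: dG = dH - T*dS (consistent units, dS already in kJ/(mol*K)).
T*dS = 211 * 0.4273 = 90.1603
dG = -115.45 - (90.1603)
dG = -205.6103 kJ/mol, rounded to 4 dp:

-205.6103 kJ/mol


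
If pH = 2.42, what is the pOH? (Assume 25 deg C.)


At 25 deg C, pH + pOH = 14.
pOH = 14 - pH = 14 - 2.42
pOH = 11.58:

11.58


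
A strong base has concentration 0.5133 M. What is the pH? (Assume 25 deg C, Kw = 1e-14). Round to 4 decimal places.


A strong base dissociates completely, so [OH-] equals the given concentration.
pOH = -log10([OH-]) = -log10(0.5133) = 0.289629
pH = 14 - pOH = 14 - 0.289629
pH = 13.710371, rounded to 4 dp:

13.7104


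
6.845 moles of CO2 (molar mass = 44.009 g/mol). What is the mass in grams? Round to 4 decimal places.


mass = n * M
mass = 6.845 * 44.009
mass = 301.241605 g, rounded to 4 dp:

301.2416 g


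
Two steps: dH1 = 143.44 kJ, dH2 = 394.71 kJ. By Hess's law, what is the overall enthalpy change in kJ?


Hess's law: enthalpy is a state function, so add the step enthalpies.
dH_total = dH1 + dH2 = 143.44 + (394.71)
dH_total = 538.15 kJ:

538.15 kJ


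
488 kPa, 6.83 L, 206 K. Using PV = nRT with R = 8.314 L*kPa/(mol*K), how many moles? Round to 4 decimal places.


PV = nRT, solve for n = PV / (RT).
PV = 488 * 6.83 = 3333.04
RT = 8.314 * 206 = 1712.684
n = 3333.04 / 1712.684
n = 1.94609163 mol, rounded to 4 dp:

1.9461 mol


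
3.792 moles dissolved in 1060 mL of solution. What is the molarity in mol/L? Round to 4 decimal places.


Convert volume to liters: V_L = V_mL / 1000.
V_L = 1060 / 1000 = 1.06 L
M = n / V_L = 3.792 / 1.06
M = 3.57735849 mol/L, rounded to 4 dp:

3.5774 mol/L


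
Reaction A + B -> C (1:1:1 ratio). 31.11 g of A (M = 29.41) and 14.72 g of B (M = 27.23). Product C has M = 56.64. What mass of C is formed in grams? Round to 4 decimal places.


Find moles of each reactant; the smaller value is the limiting reagent in a 1:1:1 reaction, so moles_C equals moles of the limiter.
n_A = mass_A / M_A = 31.11 / 29.41 = 1.057803 mol
n_B = mass_B / M_B = 14.72 / 27.23 = 0.54058 mol
Limiting reagent: B (smaller), n_limiting = 0.54058 mol
mass_C = n_limiting * M_C = 0.54058 * 56.64
mass_C = 30.6184512 g, rounded to 4 dp:

30.6185 g


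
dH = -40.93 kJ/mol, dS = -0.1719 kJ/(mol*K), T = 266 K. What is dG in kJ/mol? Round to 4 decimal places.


Gibbs: dG = dH - T*dS (consistent units, dS already in kJ/(mol*K)).
T*dS = 266 * -0.1719 = -45.7254
dG = -40.93 - (-45.7254)
dG = 4.7954 kJ/mol, rounded to 4 dp:

4.7954 kJ/mol


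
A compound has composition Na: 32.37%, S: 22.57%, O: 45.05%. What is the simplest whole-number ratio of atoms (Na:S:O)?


Assume 100 g of compound, divide each mass% by atomic mass to get moles, then normalize by the smallest to get a raw atom ratio.
Moles per 100 g: Na: 32.37/22.99 = 1.408, S: 22.57/32.065 = 0.7039, O: 45.05/15.999 = 2.8158
Raw ratio (divide by min = 0.7039): Na: 2.0, S: 1.0, O: 4.0
Multiply by 1 to clear fractions: Na: 2.0 ~= 2, S: 1.0 ~= 1, O: 4.0 ~= 4
Reduce by GCD to get the simplest whole-number ratio:

2:1:4


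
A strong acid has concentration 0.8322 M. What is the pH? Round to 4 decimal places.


A strong acid dissociates completely, so [H+] equals the given concentration.
pH = -log10([H+]) = -log10(0.8322)
pH = 0.07977229, rounded to 4 dp:

0.0798


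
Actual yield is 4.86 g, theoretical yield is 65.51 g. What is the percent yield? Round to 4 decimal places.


% yield = 100 * actual / theoretical
% yield = 100 * 4.86 / 65.51
% yield = 7.4187147 %, rounded to 4 dp:

7.4187 %


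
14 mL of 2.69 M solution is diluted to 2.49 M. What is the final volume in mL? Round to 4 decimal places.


Dilution: M1*V1 = M2*V2, solve for V2.
V2 = M1*V1 / M2
V2 = 2.69 * 14 / 2.49
V2 = 37.66 / 2.49
V2 = 15.12449799 mL, rounded to 4 dp:

15.1245 mL


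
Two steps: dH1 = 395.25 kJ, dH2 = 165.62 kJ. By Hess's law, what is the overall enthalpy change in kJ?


Hess's law: enthalpy is a state function, so add the step enthalpies.
dH_total = dH1 + dH2 = 395.25 + (165.62)
dH_total = 560.87 kJ:

560.87 kJ


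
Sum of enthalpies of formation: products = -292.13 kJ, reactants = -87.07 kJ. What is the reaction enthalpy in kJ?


dH_rxn = sum(dH_f products) - sum(dH_f reactants)
dH_rxn = -292.13 - (-87.07)
dH_rxn = -205.06 kJ:

-205.06 kJ


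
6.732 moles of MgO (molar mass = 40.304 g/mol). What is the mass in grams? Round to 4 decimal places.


mass = n * M
mass = 6.732 * 40.304
mass = 271.326528 g, rounded to 4 dp:

271.3265 g


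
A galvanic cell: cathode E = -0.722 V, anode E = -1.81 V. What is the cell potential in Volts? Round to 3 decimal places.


Standard cell potential: E_cell = E_cathode - E_anode.
E_cell = -0.722 - (-1.81)
E_cell = 1.088 V, rounded to 3 dp:

1.088 V


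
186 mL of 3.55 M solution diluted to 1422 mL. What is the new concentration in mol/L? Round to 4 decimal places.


Dilution: M1*V1 = M2*V2, solve for M2.
M2 = M1*V1 / V2
M2 = 3.55 * 186 / 1422
M2 = 660.3 / 1422
M2 = 0.46434599 mol/L, rounded to 4 dp:

0.4643 mol/L


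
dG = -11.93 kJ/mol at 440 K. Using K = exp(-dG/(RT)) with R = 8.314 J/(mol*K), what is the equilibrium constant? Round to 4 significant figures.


dG is in kJ/mol; multiply by 1000 to match R in J/(mol*K).
RT = 8.314 * 440 = 3658.16 J/mol
exponent = -dG*1000 / (RT) = -(-11.93*1000) / 3658.16 = 3.26120235
K = exp(3.26120235)
K = 26.080877, rounded to 4 significant figures:

26.08


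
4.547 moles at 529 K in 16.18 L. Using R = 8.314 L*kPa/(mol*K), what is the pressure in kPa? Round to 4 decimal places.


PV = nRT, solve for P = nRT / V.
nRT = 4.547 * 8.314 * 529 = 19998.188
P = 19998.188 / 16.18
P = 1235.98195303 kPa, rounded to 4 dp:

1235.9820 kPa


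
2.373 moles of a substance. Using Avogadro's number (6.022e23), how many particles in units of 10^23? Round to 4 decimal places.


N = n * NA, then divide by 1e23 for the requested units.
N / 1e23 = n * 6.022
N / 1e23 = 2.373 * 6.022
N / 1e23 = 14.290206, rounded to 4 dp:

14.2902


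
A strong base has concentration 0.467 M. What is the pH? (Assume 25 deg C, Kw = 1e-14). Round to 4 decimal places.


A strong base dissociates completely, so [OH-] equals the given concentration.
pOH = -log10([OH-]) = -log10(0.467) = 0.330683
pH = 14 - pOH = 14 - 0.330683
pH = 13.669317, rounded to 4 dp:

13.6693


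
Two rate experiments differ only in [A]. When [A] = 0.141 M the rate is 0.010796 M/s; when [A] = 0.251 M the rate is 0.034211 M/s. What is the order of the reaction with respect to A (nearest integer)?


Rate is proportional to [A]^n, so rate2/rate1 = ([A]2/[A]1)^n. Take logs to solve for n.
rate2/rate1 = 0.034211 / 0.010796 = 3.1689
[A]2/[A]1 = 0.251 / 0.141 = 1.7801
n = ln(3.1689) / ln(1.7801) = 2.0
Nearest integer order:

2


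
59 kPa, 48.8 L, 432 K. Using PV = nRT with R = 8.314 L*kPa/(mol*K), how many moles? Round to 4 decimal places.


PV = nRT, solve for n = PV / (RT).
PV = 59 * 48.8 = 2879.2
RT = 8.314 * 432 = 3591.648
n = 2879.2 / 3591.648
n = 0.80163758 mol, rounded to 4 dp:

0.8016 mol


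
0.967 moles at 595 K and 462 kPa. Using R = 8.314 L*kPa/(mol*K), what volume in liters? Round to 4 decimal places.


PV = nRT, solve for V = nRT / P.
nRT = 0.967 * 8.314 * 595 = 4783.5846
V = 4783.5846 / 462
V = 10.35407922 L, rounded to 4 dp:

10.3541 L


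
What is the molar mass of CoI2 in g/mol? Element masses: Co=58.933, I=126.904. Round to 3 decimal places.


M = sum(count * atomic_mass) over atoms.
M = 1*58.933 + 2*126.904
M = 58.933 + 253.808
M = 312.741 g/mol, rounded to 3 dp:

312.741 g/mol


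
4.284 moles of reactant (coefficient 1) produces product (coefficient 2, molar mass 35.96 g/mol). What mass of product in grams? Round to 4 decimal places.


Use the coefficient ratio to convert reactant moles to product moles, then multiply by the product's molar mass.
moles_P = moles_R * (coeff_P / coeff_R) = 4.284 * (2/1) = 8.568
mass_P = moles_P * M_P = 8.568 * 35.96
mass_P = 308.10528 g, rounded to 4 dp:

308.1053 g


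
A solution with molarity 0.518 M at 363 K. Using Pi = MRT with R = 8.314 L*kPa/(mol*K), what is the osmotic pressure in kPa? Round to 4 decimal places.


Osmotic pressure (van't Hoff): Pi = M*R*T.
RT = 8.314 * 363 = 3017.982
Pi = 0.518 * 3017.982
Pi = 1563.314676 kPa, rounded to 4 dp:

1563.3147 kPa


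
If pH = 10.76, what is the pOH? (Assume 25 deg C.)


At 25 deg C, pH + pOH = 14.
pOH = 14 - pH = 14 - 10.76
pOH = 3.24:

3.24


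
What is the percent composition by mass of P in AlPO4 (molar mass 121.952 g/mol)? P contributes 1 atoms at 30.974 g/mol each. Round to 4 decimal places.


pct = 100 * (n_elem * M_elem) / M_total
mass_contribution = 1 * 30.974 = 30.974 g/mol
pct = 100 * 30.974 / 121.952
pct = 25.39851745 %, rounded to 4 dp:

25.3985 %


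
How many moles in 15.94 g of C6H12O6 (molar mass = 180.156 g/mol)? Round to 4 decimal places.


n = mass / M
n = 15.94 / 180.156
n = 0.08847887 mol, rounded to 4 dp:

0.0885 mol


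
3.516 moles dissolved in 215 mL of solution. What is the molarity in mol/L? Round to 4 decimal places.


Convert volume to liters: V_L = V_mL / 1000.
V_L = 215 / 1000 = 0.215 L
M = n / V_L = 3.516 / 0.215
M = 16.35348837 mol/L, rounded to 4 dp:

16.3535 mol/L


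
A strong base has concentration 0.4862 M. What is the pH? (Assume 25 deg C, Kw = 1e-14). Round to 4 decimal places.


A strong base dissociates completely, so [OH-] equals the given concentration.
pOH = -log10([OH-]) = -log10(0.4862) = 0.313185
pH = 14 - pOH = 14 - 0.313185
pH = 13.686815, rounded to 4 dp:

13.6868


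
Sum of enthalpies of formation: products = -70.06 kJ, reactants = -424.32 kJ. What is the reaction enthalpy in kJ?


dH_rxn = sum(dH_f products) - sum(dH_f reactants)
dH_rxn = -70.06 - (-424.32)
dH_rxn = 354.26 kJ:

354.26 kJ


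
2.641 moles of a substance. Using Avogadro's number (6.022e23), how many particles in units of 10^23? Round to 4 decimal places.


N = n * NA, then divide by 1e23 for the requested units.
N / 1e23 = n * 6.022
N / 1e23 = 2.641 * 6.022
N / 1e23 = 15.904102, rounded to 4 dp:

15.9041


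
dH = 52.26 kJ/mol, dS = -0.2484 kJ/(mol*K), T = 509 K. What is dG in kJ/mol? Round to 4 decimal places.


Gibbs: dG = dH - T*dS (consistent units, dS already in kJ/(mol*K)).
T*dS = 509 * -0.2484 = -126.4356
dG = 52.26 - (-126.4356)
dG = 178.6956 kJ/mol, rounded to 4 dp:

178.6956 kJ/mol


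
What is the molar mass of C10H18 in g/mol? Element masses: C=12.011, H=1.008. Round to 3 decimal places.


M = sum(count * atomic_mass) over atoms.
M = 10*12.011 + 18*1.008
M = 120.11 + 18.144
M = 138.254 g/mol, rounded to 3 dp:

138.254 g/mol


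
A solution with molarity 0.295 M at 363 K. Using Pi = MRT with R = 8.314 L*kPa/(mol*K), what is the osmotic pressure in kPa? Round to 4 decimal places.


Osmotic pressure (van't Hoff): Pi = M*R*T.
RT = 8.314 * 363 = 3017.982
Pi = 0.295 * 3017.982
Pi = 890.30469 kPa, rounded to 4 dp:

890.3047 kPa


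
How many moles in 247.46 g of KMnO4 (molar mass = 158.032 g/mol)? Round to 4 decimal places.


n = mass / M
n = 247.46 / 158.032
n = 1.56588539 mol, rounded to 4 dp:

1.5659 mol


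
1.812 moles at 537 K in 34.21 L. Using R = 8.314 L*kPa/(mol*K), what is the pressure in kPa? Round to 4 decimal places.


PV = nRT, solve for P = nRT / V.
nRT = 1.812 * 8.314 * 537 = 8089.8878
P = 8089.8878 / 34.21
P = 236.4772815 kPa, rounded to 4 dp:

236.4773 kPa


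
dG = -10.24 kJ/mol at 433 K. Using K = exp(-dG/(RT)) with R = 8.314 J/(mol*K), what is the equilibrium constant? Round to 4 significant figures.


dG is in kJ/mol; multiply by 1000 to match R in J/(mol*K).
RT = 8.314 * 433 = 3599.962 J/mol
exponent = -dG*1000 / (RT) = -(-10.24*1000) / 3599.962 = 2.84447447
K = exp(2.84447447)
K = 17.192521, rounded to 4 significant figures:

17.19


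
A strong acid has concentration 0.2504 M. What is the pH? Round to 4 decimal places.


A strong acid dissociates completely, so [H+] equals the given concentration.
pH = -log10([H+]) = -log10(0.2504)
pH = 0.60136568, rounded to 4 dp:

0.6014


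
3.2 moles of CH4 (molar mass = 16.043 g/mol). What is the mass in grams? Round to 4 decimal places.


mass = n * M
mass = 3.2 * 16.043
mass = 51.3376 g, rounded to 4 dp:

51.3376 g


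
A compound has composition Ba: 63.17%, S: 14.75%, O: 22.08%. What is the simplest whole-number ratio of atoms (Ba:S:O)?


Assume 100 g of compound, divide each mass% by atomic mass to get moles, then normalize by the smallest to get a raw atom ratio.
Moles per 100 g: Ba: 63.17/137.327 = 0.46, S: 14.75/32.065 = 0.46, O: 22.08/15.999 = 1.3801
Raw ratio (divide by min = 0.46): Ba: 1.0, S: 1.0, O: 3.0
Multiply by 1 to clear fractions: Ba: 1.0 ~= 1, S: 1.0 ~= 1, O: 3.0 ~= 3
Reduce by GCD to get the simplest whole-number ratio:

1:1:3


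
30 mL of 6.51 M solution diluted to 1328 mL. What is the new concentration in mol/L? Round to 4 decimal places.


Dilution: M1*V1 = M2*V2, solve for M2.
M2 = M1*V1 / V2
M2 = 6.51 * 30 / 1328
M2 = 195.3 / 1328
M2 = 0.14706325 mol/L, rounded to 4 dp:

0.1471 mol/L


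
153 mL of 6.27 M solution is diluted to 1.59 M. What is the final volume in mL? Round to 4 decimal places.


Dilution: M1*V1 = M2*V2, solve for V2.
V2 = M1*V1 / M2
V2 = 6.27 * 153 / 1.59
V2 = 959.31 / 1.59
V2 = 603.33962264 mL, rounded to 4 dp:

603.3396 mL


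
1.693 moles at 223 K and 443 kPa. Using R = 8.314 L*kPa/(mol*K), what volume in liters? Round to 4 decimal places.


PV = nRT, solve for V = nRT / P.
nRT = 1.693 * 8.314 * 223 = 3138.8592
V = 3138.8592 / 443
V = 7.08546095 L, rounded to 4 dp:

7.0855 L


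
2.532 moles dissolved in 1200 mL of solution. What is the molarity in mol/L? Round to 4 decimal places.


Convert volume to liters: V_L = V_mL / 1000.
V_L = 1200 / 1000 = 1.2 L
M = n / V_L = 2.532 / 1.2
M = 2.11 mol/L, rounded to 4 dp:

2.1100 mol/L


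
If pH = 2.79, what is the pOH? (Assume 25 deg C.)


At 25 deg C, pH + pOH = 14.
pOH = 14 - pH = 14 - 2.79
pOH = 11.21:

11.21


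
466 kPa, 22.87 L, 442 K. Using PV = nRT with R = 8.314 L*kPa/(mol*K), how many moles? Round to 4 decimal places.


PV = nRT, solve for n = PV / (RT).
PV = 466 * 22.87 = 10657.42
RT = 8.314 * 442 = 3674.788
n = 10657.42 / 3674.788
n = 2.90014553 mol, rounded to 4 dp:

2.9001 mol


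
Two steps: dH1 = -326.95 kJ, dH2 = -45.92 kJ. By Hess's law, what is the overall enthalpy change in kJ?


Hess's law: enthalpy is a state function, so add the step enthalpies.
dH_total = dH1 + dH2 = -326.95 + (-45.92)
dH_total = -372.87 kJ:

-372.87 kJ


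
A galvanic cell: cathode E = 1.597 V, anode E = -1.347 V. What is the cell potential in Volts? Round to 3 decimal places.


Standard cell potential: E_cell = E_cathode - E_anode.
E_cell = 1.597 - (-1.347)
E_cell = 2.944 V, rounded to 3 dp:

2.944 V


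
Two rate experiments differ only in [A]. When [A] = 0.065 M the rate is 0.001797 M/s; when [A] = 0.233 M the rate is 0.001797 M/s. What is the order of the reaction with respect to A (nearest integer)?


Rate is proportional to [A]^n, so rate2/rate1 = ([A]2/[A]1)^n. Take logs to solve for n.
rate2/rate1 = 0.001797 / 0.001797 = 1.0
[A]2/[A]1 = 0.233 / 0.065 = 3.5846
n = ln(1.0) / ln(3.5846) = 0.0
Nearest integer order:

0


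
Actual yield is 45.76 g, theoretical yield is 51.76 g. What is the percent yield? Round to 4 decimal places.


% yield = 100 * actual / theoretical
% yield = 100 * 45.76 / 51.76
% yield = 88.40803709 %, rounded to 4 dp:

88.4080 %


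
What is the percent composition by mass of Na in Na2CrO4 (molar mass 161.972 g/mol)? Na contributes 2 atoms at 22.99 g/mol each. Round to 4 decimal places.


pct = 100 * (n_elem * M_elem) / M_total
mass_contribution = 2 * 22.99 = 45.98 g/mol
pct = 100 * 45.98 / 161.972
pct = 28.38762255 %, rounded to 4 dp:

28.3876 %


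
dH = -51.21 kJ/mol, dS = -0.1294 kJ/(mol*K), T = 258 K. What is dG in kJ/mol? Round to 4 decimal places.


Gibbs: dG = dH - T*dS (consistent units, dS already in kJ/(mol*K)).
T*dS = 258 * -0.1294 = -33.3852
dG = -51.21 - (-33.3852)
dG = -17.8248 kJ/mol, rounded to 4 dp:

-17.8248 kJ/mol


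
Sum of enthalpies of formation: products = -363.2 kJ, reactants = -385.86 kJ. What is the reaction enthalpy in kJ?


dH_rxn = sum(dH_f products) - sum(dH_f reactants)
dH_rxn = -363.2 - (-385.86)
dH_rxn = 22.66 kJ:

22.66 kJ


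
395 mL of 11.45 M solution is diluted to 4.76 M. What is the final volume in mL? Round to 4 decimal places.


Dilution: M1*V1 = M2*V2, solve for V2.
V2 = M1*V1 / M2
V2 = 11.45 * 395 / 4.76
V2 = 4522.75 / 4.76
V2 = 950.15756303 mL, rounded to 4 dp:

950.1576 mL


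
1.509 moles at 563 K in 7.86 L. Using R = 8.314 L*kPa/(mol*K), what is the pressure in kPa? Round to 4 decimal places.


PV = nRT, solve for P = nRT / V.
nRT = 1.509 * 8.314 * 563 = 7063.3
P = 7063.3 / 7.86
P = 898.63867684 kPa, rounded to 4 dp:

898.6387 kPa


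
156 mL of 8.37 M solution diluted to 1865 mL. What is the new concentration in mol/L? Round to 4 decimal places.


Dilution: M1*V1 = M2*V2, solve for M2.
M2 = M1*V1 / V2
M2 = 8.37 * 156 / 1865
M2 = 1305.72 / 1865
M2 = 0.70011796 mol/L, rounded to 4 dp:

0.7001 mol/L


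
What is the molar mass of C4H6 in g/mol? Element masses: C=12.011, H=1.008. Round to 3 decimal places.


M = sum(count * atomic_mass) over atoms.
M = 4*12.011 + 6*1.008
M = 48.044 + 6.048
M = 54.092 g/mol, rounded to 3 dp:

54.092 g/mol


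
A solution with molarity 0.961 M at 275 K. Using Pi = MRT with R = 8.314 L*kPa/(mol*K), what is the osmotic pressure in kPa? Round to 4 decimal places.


Osmotic pressure (van't Hoff): Pi = M*R*T.
RT = 8.314 * 275 = 2286.35
Pi = 0.961 * 2286.35
Pi = 2197.18235 kPa, rounded to 4 dp:

2197.1824 kPa


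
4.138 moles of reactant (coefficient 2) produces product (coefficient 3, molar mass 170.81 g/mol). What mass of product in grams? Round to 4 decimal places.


Use the coefficient ratio to convert reactant moles to product moles, then multiply by the product's molar mass.
moles_P = moles_R * (coeff_P / coeff_R) = 4.138 * (3/2) = 6.207
mass_P = moles_P * M_P = 6.207 * 170.81
mass_P = 1060.21767 g, rounded to 4 dp:

1060.2177 g


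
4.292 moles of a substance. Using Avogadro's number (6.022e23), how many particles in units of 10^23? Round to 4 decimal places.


N = n * NA, then divide by 1e23 for the requested units.
N / 1e23 = n * 6.022
N / 1e23 = 4.292 * 6.022
N / 1e23 = 25.846424, rounded to 4 dp:

25.8464


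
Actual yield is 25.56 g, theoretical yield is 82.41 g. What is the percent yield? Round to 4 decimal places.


% yield = 100 * actual / theoretical
% yield = 100 * 25.56 / 82.41
% yield = 31.01565344 %, rounded to 4 dp:

31.0157 %


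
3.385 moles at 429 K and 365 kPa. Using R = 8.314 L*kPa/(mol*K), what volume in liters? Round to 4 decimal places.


PV = nRT, solve for V = nRT / P.
nRT = 3.385 * 8.314 * 429 = 12073.2998
V = 12073.2998 / 365
V = 33.0775337 L, rounded to 4 dp:

33.0775 L


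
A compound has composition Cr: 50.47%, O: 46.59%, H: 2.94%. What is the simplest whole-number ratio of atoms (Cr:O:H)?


Assume 100 g of compound, divide each mass% by atomic mass to get moles, then normalize by the smallest to get a raw atom ratio.
Moles per 100 g: Cr: 50.47/51.996 = 0.9707, O: 46.59/15.999 = 2.9121, H: 2.94/1.008 = 2.9167
Raw ratio (divide by min = 0.9707): Cr: 1.0, O: 3.0, H: 3.005
Multiply by 1 to clear fractions: Cr: 1.0 ~= 1, O: 3.0 ~= 3, H: 3.005 ~= 3
Reduce by GCD to get the simplest whole-number ratio:

1:3:3


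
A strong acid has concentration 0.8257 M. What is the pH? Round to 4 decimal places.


A strong acid dissociates completely, so [H+] equals the given concentration.
pH = -log10([H+]) = -log10(0.8257)
pH = 0.08317772, rounded to 4 dp:

0.0832


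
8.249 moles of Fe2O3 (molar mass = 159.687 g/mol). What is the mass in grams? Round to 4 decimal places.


mass = n * M
mass = 8.249 * 159.687
mass = 1317.258063 g, rounded to 4 dp:

1317.2581 g


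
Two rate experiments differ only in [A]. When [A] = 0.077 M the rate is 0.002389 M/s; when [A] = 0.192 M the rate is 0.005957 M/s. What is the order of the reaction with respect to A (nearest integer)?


Rate is proportional to [A]^n, so rate2/rate1 = ([A]2/[A]1)^n. Take logs to solve for n.
rate2/rate1 = 0.005957 / 0.002389 = 2.4935
[A]2/[A]1 = 0.192 / 0.077 = 2.4935
n = ln(2.4935) / ln(2.4935) = 1.0
Nearest integer order:

1


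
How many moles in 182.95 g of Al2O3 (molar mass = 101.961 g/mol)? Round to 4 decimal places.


n = mass / M
n = 182.95 / 101.961
n = 1.79431351 mol, rounded to 4 dp:

1.7943 mol


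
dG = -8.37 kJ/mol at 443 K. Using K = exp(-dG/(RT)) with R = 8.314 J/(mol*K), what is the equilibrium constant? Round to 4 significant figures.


dG is in kJ/mol; multiply by 1000 to match R in J/(mol*K).
RT = 8.314 * 443 = 3683.102 J/mol
exponent = -dG*1000 / (RT) = -(-8.37*1000) / 3683.102 = 2.27254092
K = exp(2.27254092)
K = 9.7040267, rounded to 4 significant figures:

9.704


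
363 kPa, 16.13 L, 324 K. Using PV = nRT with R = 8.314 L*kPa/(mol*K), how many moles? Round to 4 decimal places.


PV = nRT, solve for n = PV / (RT).
PV = 363 * 16.13 = 5855.19
RT = 8.314 * 324 = 2693.736
n = 5855.19 / 2693.736
n = 2.17363171 mol, rounded to 4 dp:

2.1736 mol


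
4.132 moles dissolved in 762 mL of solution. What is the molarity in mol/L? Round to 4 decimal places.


Convert volume to liters: V_L = V_mL / 1000.
V_L = 762 / 1000 = 0.762 L
M = n / V_L = 4.132 / 0.762
M = 5.42257218 mol/L, rounded to 4 dp:

5.4226 mol/L


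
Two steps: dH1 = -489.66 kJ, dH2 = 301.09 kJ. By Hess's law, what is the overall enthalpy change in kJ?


Hess's law: enthalpy is a state function, so add the step enthalpies.
dH_total = dH1 + dH2 = -489.66 + (301.09)
dH_total = -188.57 kJ:

-188.57 kJ


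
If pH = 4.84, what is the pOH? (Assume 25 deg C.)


At 25 deg C, pH + pOH = 14.
pOH = 14 - pH = 14 - 4.84
pOH = 9.16:

9.16


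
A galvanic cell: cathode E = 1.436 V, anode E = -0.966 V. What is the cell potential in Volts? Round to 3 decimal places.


Standard cell potential: E_cell = E_cathode - E_anode.
E_cell = 1.436 - (-0.966)
E_cell = 2.402 V, rounded to 3 dp:

2.402 V


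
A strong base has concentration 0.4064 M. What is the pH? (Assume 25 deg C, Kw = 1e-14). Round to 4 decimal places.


A strong base dissociates completely, so [OH-] equals the given concentration.
pOH = -log10([OH-]) = -log10(0.4064) = 0.391046
pH = 14 - pOH = 14 - 0.391046
pH = 13.608954, rounded to 4 dp:

13.6090


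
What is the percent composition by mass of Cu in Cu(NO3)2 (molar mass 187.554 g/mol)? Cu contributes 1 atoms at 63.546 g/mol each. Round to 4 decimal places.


pct = 100 * (n_elem * M_elem) / M_total
mass_contribution = 1 * 63.546 = 63.546 g/mol
pct = 100 * 63.546 / 187.554
pct = 33.88144214 %, rounded to 4 dp:

33.8814 %


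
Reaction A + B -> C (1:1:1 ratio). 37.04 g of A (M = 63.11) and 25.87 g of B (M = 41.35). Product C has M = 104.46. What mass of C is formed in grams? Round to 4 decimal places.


Find moles of each reactant; the smaller value is the limiting reagent in a 1:1:1 reaction, so moles_C equals moles of the limiter.
n_A = mass_A / M_A = 37.04 / 63.11 = 0.586912 mol
n_B = mass_B / M_B = 25.87 / 41.35 = 0.625635 mol
Limiting reagent: A (smaller), n_limiting = 0.586912 mol
mass_C = n_limiting * M_C = 0.586912 * 104.46
mass_C = 61.30882752 g, rounded to 4 dp:

61.3088 g


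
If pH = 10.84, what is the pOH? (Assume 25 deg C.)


At 25 deg C, pH + pOH = 14.
pOH = 14 - pH = 14 - 10.84
pOH = 3.16:

3.16


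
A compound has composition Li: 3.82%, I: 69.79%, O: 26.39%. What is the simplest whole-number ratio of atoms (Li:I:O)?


Assume 100 g of compound, divide each mass% by atomic mass to get moles, then normalize by the smallest to get a raw atom ratio.
Moles per 100 g: Li: 3.82/6.941 = 0.5504, I: 69.79/126.904 = 0.5499, O: 26.39/15.999 = 1.6495
Raw ratio (divide by min = 0.5499): Li: 1.001, I: 1.0, O: 2.999
Multiply by 1 to clear fractions: Li: 1.001 ~= 1, I: 1.0 ~= 1, O: 2.999 ~= 3
Reduce by GCD to get the simplest whole-number ratio:

1:1:3


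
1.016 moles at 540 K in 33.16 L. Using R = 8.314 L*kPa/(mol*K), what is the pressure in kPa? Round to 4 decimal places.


PV = nRT, solve for P = nRT / V.
nRT = 1.016 * 8.314 * 540 = 4561.393
P = 4561.393 / 33.16
P = 137.55708685 kPa, rounded to 4 dp:

137.5571 kPa


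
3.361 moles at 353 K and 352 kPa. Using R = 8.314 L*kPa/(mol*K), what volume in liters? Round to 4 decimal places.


PV = nRT, solve for V = nRT / P.
nRT = 3.361 * 8.314 * 353 = 9864.004
V = 9864.004 / 352
V = 28.02273864 L, rounded to 4 dp:

28.0227 L


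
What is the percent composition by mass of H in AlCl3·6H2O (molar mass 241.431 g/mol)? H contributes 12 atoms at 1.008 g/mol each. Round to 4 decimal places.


pct = 100 * (n_elem * M_elem) / M_total
mass_contribution = 12 * 1.008 = 12.096 g/mol
pct = 100 * 12.096 / 241.431
pct = 5.01012712 %, rounded to 4 dp:

5.0101 %


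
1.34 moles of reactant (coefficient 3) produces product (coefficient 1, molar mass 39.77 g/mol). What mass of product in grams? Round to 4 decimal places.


Use the coefficient ratio to convert reactant moles to product moles, then multiply by the product's molar mass.
moles_P = moles_R * (coeff_P / coeff_R) = 1.34 * (1/3) = 0.446667
mass_P = moles_P * M_P = 0.446667 * 39.77
mass_P = 17.76394659 g, rounded to 4 dp:

17.7639 g


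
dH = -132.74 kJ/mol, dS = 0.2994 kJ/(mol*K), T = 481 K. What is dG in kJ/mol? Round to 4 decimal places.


Gibbs: dG = dH - T*dS (consistent units, dS already in kJ/(mol*K)).
T*dS = 481 * 0.2994 = 144.0114
dG = -132.74 - (144.0114)
dG = -276.7514 kJ/mol, rounded to 4 dp:

-276.7514 kJ/mol


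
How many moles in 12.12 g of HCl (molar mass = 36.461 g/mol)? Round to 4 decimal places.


n = mass / M
n = 12.12 / 36.461
n = 0.33240997 mol, rounded to 4 dp:

0.3324 mol


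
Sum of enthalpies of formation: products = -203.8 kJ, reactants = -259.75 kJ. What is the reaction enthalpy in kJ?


dH_rxn = sum(dH_f products) - sum(dH_f reactants)
dH_rxn = -203.8 - (-259.75)
dH_rxn = 55.95 kJ:

55.95 kJ


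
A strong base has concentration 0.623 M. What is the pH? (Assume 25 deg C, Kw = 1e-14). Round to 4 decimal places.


A strong base dissociates completely, so [OH-] equals the given concentration.
pOH = -log10([OH-]) = -log10(0.623) = 0.205512
pH = 14 - pOH = 14 - 0.205512
pH = 13.794488, rounded to 4 dp:

13.7945


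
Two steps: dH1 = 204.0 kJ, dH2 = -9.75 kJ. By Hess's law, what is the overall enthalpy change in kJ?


Hess's law: enthalpy is a state function, so add the step enthalpies.
dH_total = dH1 + dH2 = 204.0 + (-9.75)
dH_total = 194.25 kJ:

194.25 kJ


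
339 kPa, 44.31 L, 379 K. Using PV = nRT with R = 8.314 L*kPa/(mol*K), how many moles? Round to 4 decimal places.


PV = nRT, solve for n = PV / (RT).
PV = 339 * 44.31 = 15021.09
RT = 8.314 * 379 = 3151.006
n = 15021.09 / 3151.006
n = 4.76707756 mol, rounded to 4 dp:

4.7671 mol


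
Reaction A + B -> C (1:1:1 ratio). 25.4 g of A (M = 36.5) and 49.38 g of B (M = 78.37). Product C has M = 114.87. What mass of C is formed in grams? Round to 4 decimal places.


Find moles of each reactant; the smaller value is the limiting reagent in a 1:1:1 reaction, so moles_C equals moles of the limiter.
n_A = mass_A / M_A = 25.4 / 36.5 = 0.69589 mol
n_B = mass_B / M_B = 49.38 / 78.37 = 0.630088 mol
Limiting reagent: B (smaller), n_limiting = 0.630088 mol
mass_C = n_limiting * M_C = 0.630088 * 114.87
mass_C = 72.37820856 g, rounded to 4 dp:

72.3782 g


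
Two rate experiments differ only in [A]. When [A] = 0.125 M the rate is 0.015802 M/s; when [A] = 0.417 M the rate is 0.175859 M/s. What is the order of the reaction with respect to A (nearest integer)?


Rate is proportional to [A]^n, so rate2/rate1 = ([A]2/[A]1)^n. Take logs to solve for n.
rate2/rate1 = 0.175859 / 0.015802 = 11.1289
[A]2/[A]1 = 0.417 / 0.125 = 3.336
n = ln(11.1289) / ln(3.336) = 2.0
Nearest integer order:

2


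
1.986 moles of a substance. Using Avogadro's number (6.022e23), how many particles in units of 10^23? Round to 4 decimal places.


N = n * NA, then divide by 1e23 for the requested units.
N / 1e23 = n * 6.022
N / 1e23 = 1.986 * 6.022
N / 1e23 = 11.959692, rounded to 4 dp:

11.9597


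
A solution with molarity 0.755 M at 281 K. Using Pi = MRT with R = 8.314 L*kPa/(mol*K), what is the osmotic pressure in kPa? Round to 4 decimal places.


Osmotic pressure (van't Hoff): Pi = M*R*T.
RT = 8.314 * 281 = 2336.234
Pi = 0.755 * 2336.234
Pi = 1763.85667 kPa, rounded to 4 dp:

1763.8567 kPa


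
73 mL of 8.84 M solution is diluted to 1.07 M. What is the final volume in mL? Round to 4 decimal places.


Dilution: M1*V1 = M2*V2, solve for V2.
V2 = M1*V1 / M2
V2 = 8.84 * 73 / 1.07
V2 = 645.32 / 1.07
V2 = 603.10280374 mL, rounded to 4 dp:

603.1028 mL


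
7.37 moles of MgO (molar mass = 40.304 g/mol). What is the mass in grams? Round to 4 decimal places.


mass = n * M
mass = 7.37 * 40.304
mass = 297.04048 g, rounded to 4 dp:

297.0405 g


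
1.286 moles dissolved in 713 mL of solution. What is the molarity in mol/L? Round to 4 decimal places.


Convert volume to liters: V_L = V_mL / 1000.
V_L = 713 / 1000 = 0.713 L
M = n / V_L = 1.286 / 0.713
M = 1.80364656 mol/L, rounded to 4 dp:

1.8036 mol/L


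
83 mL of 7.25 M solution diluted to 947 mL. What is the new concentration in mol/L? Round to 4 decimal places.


Dilution: M1*V1 = M2*V2, solve for M2.
M2 = M1*V1 / V2
M2 = 7.25 * 83 / 947
M2 = 601.75 / 947
M2 = 0.63542767 mol/L, rounded to 4 dp:

0.6354 mol/L


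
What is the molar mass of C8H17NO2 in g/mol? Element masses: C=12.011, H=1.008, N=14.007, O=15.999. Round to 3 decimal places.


M = sum(count * atomic_mass) over atoms.
M = 8*12.011 + 17*1.008 + 1*14.007 + 2*15.999
M = 96.088 + 17.136 + 14.007 + 31.998
M = 159.229 g/mol, rounded to 3 dp:

159.229 g/mol


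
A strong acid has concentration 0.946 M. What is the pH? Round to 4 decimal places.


A strong acid dissociates completely, so [H+] equals the given concentration.
pH = -log10([H+]) = -log10(0.946)
pH = 0.02410886, rounded to 4 dp:

0.0241


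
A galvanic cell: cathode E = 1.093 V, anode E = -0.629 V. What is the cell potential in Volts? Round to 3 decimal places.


Standard cell potential: E_cell = E_cathode - E_anode.
E_cell = 1.093 - (-0.629)
E_cell = 1.722 V, rounded to 3 dp:

1.722 V


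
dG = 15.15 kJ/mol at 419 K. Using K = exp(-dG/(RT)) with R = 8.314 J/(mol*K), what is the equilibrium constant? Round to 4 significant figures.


dG is in kJ/mol; multiply by 1000 to match R in J/(mol*K).
RT = 8.314 * 419 = 3483.566 J/mol
exponent = -dG*1000 / (RT) = -(15.15*1000) / 3483.566 = -4.34899181
K = exp(-4.34899181)
K = 0.012919832, rounded to 4 significant figures:

0.01292


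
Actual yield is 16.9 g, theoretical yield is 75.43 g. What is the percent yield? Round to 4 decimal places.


% yield = 100 * actual / theoretical
% yield = 100 * 16.9 / 75.43
% yield = 22.4048787 %, rounded to 4 dp:

22.4049 %


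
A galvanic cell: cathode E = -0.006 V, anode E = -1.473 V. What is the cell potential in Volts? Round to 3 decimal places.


Standard cell potential: E_cell = E_cathode - E_anode.
E_cell = -0.006 - (-1.473)
E_cell = 1.467 V, rounded to 3 dp:

1.467 V


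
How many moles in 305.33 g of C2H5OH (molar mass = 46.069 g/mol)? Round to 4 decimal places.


n = mass / M
n = 305.33 / 46.069
n = 6.62766719 mol, rounded to 4 dp:

6.6277 mol


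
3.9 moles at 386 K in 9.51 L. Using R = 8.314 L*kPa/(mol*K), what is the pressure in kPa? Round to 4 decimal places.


PV = nRT, solve for P = nRT / V.
nRT = 3.9 * 8.314 * 386 = 12515.8956
P = 12515.8956 / 9.51
P = 1316.07735016 kPa, rounded to 4 dp:

1316.0774 kPa


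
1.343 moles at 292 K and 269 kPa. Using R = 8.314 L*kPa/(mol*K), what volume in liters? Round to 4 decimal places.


PV = nRT, solve for V = nRT / P.
nRT = 1.343 * 8.314 * 292 = 3260.385
V = 3260.385 / 269
V = 12.12039033 L, rounded to 4 dp:

12.1204 L


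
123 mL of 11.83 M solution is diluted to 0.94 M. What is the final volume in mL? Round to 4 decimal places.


Dilution: M1*V1 = M2*V2, solve for V2.
V2 = M1*V1 / M2
V2 = 11.83 * 123 / 0.94
V2 = 1455.09 / 0.94
V2 = 1547.96808511 mL, rounded to 4 dp:

1547.9681 mL


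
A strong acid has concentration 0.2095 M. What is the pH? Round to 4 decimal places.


A strong acid dissociates completely, so [H+] equals the given concentration.
pH = -log10([H+]) = -log10(0.2095)
pH = 0.67881597, rounded to 4 dp:

0.6788


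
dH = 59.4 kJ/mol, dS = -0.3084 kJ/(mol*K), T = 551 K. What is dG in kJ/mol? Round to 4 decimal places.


Gibbs: dG = dH - T*dS (consistent units, dS already in kJ/(mol*K)).
T*dS = 551 * -0.3084 = -169.9284
dG = 59.4 - (-169.9284)
dG = 229.3284 kJ/mol, rounded to 4 dp:

229.3284 kJ/mol


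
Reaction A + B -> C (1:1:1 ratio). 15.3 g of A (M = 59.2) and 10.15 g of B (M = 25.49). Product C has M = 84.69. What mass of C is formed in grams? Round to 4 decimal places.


Find moles of each reactant; the smaller value is the limiting reagent in a 1:1:1 reaction, so moles_C equals moles of the limiter.
n_A = mass_A / M_A = 15.3 / 59.2 = 0.258446 mol
n_B = mass_B / M_B = 10.15 / 25.49 = 0.398195 mol
Limiting reagent: A (smaller), n_limiting = 0.258446 mol
mass_C = n_limiting * M_C = 0.258446 * 84.69
mass_C = 21.88779174 g, rounded to 4 dp:

21.8878 g


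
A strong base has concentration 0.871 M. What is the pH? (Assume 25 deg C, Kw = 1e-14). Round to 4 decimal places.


A strong base dissociates completely, so [OH-] equals the given concentration.
pOH = -log10([OH-]) = -log10(0.871) = 0.059982
pH = 14 - pOH = 14 - 0.059982
pH = 13.940018, rounded to 4 dp:

13.9400


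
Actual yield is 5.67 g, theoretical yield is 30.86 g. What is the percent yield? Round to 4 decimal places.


% yield = 100 * actual / theoretical
% yield = 100 * 5.67 / 30.86
% yield = 18.37329877 %, rounded to 4 dp:

18.3733 %


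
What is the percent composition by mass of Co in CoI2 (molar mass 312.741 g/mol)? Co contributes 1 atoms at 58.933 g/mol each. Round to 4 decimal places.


pct = 100 * (n_elem * M_elem) / M_total
mass_contribution = 1 * 58.933 = 58.933 g/mol
pct = 100 * 58.933 / 312.741
pct = 18.84402749 %, rounded to 4 dp:

18.8440 %


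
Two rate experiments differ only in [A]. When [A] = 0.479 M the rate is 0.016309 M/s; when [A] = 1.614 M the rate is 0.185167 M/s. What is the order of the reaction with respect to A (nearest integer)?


Rate is proportional to [A]^n, so rate2/rate1 = ([A]2/[A]1)^n. Take logs to solve for n.
rate2/rate1 = 0.185167 / 0.016309 = 11.3537
[A]2/[A]1 = 1.614 / 0.479 = 3.3695
n = ln(11.3537) / ln(3.3695) = 2.0
Nearest integer order:

2


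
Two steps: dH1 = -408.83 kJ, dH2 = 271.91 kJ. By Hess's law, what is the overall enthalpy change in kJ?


Hess's law: enthalpy is a state function, so add the step enthalpies.
dH_total = dH1 + dH2 = -408.83 + (271.91)
dH_total = -136.92 kJ:

-136.92 kJ


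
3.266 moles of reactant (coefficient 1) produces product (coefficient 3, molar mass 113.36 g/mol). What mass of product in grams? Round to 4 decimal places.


Use the coefficient ratio to convert reactant moles to product moles, then multiply by the product's molar mass.
moles_P = moles_R * (coeff_P / coeff_R) = 3.266 * (3/1) = 9.798
mass_P = moles_P * M_P = 9.798 * 113.36
mass_P = 1110.70128 g, rounded to 4 dp:

1110.7013 g


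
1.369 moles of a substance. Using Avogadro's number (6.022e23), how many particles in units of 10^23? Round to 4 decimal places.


N = n * NA, then divide by 1e23 for the requested units.
N / 1e23 = n * 6.022
N / 1e23 = 1.369 * 6.022
N / 1e23 = 8.244118, rounded to 4 dp:

8.2441


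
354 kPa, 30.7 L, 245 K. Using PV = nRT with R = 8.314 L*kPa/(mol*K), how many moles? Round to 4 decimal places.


PV = nRT, solve for n = PV / (RT).
PV = 354 * 30.7 = 10867.8
RT = 8.314 * 245 = 2036.93
n = 10867.8 / 2036.93
n = 5.33538217 mol, rounded to 4 dp:

5.3354 mol


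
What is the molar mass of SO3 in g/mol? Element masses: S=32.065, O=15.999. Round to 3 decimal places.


M = sum(count * atomic_mass) over atoms.
M = 1*32.065 + 3*15.999
M = 32.065 + 47.997
M = 80.062 g/mol, rounded to 3 dp:

80.062 g/mol


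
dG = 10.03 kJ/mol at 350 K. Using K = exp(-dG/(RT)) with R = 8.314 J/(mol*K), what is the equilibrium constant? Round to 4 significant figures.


dG is in kJ/mol; multiply by 1000 to match R in J/(mol*K).
RT = 8.314 * 350 = 2909.9 J/mol
exponent = -dG*1000 / (RT) = -(10.03*1000) / 2909.9 = -3.44685384
K = exp(-3.44685384)
K = 0.031845671, rounded to 4 significant figures:

0.03185


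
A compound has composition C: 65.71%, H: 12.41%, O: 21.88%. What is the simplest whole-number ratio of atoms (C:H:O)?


Assume 100 g of compound, divide each mass% by atomic mass to get moles, then normalize by the smallest to get a raw atom ratio.
Moles per 100 g: C: 65.71/12.011 = 5.4708, H: 12.41/1.008 = 12.3115, O: 21.88/15.999 = 1.3676
Raw ratio (divide by min = 1.3676): C: 4.0, H: 9.002, O: 1.0
Multiply by 1 to clear fractions: C: 4.0 ~= 4, H: 9.002 ~= 9, O: 1.0 ~= 1
Reduce by GCD to get the simplest whole-number ratio:

4:9:1
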